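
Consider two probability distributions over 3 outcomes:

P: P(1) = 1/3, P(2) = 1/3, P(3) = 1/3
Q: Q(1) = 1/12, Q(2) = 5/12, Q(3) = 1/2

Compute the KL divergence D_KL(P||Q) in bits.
0.3644 bits

D_KL(P||Q) = Σ P(x) log₂(P(x)/Q(x))

Computing term by term:
  P(1)·log₂(P(1)/Q(1)) = (1/3)·log₂((1/3)/(1/12)) = 0.66667
  P(2)·log₂(P(2)/Q(2)) = (1/3)·log₂((1/3)/(5/12)) = -0.10731
  P(3)·log₂(P(3)/Q(3)) = (1/3)·log₂((1/3)/(1/2)) = -0.19499

D_KL(P||Q) = 0.66667 - 0.10731 - 0.19499 = 0.36437 ≈ 0.3644 bits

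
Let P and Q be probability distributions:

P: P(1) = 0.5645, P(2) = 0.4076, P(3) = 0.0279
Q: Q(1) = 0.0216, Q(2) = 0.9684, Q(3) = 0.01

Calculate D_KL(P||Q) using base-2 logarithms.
2.1900 bits

D_KL(P||Q) = Σ P(x) log₂(P(x)/Q(x))

Computing term by term:
  P(1)·log₂(P(1)/Q(1)) = 0.5645·log₂(0.5645/0.0216) = 2.65759
  P(2)·log₂(P(2)/Q(2)) = 0.4076·log₂(0.4076/0.9684) = -0.50887
  P(3)·log₂(P(3)/Q(3)) = 0.0279·log₂(0.0279/0.01) = 0.04130

D_KL(P||Q) = 2.65759 - 0.50887 + 0.04130 = 2.19002 ≈ 2.1900 bits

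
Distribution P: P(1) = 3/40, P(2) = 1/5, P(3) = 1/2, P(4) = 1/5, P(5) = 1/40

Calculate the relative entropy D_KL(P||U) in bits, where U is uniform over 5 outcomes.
0.4798 bits

U(i) = 1/5 for all i

D_KL(P||U) = Σ P(x) log₂(P(x) / (1/5))
           = Σ P(x) log₂(P(x)) + log₂(5)
           = log₂(5) - H(P)

H(P) = -Σ P(x) log₂(P(x)):
  -P(1)·log₂(P(1)) = -(3/40)·log₂(3/40) = 0.28027
  -P(2)·log₂(P(2)) = -(1/5)·log₂(1/5) = 0.46439
  -P(3)·log₂(P(3)) = -(1/2)·log₂(1/2) = 0.50000
  -P(4)·log₂(P(4)) = -(1/5)·log₂(1/5) = 0.46439
  -P(5)·log₂(P(5)) = -(1/40)·log₂(1/40) = 0.13305
H(P) = 0.28027 + 0.46439 + 0.50000 + 0.46439 + 0.13305 = 1.84210 bits

log₂(5) = 2.32193 bits

D_KL(P||U) = 2.32193 - 1.84210 = 0.47983 ≈ 0.4798 bits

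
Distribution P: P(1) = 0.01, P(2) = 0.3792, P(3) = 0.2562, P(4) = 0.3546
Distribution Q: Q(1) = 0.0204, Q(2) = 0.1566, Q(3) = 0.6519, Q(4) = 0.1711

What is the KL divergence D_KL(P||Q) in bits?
0.5011 bits

D_KL(P||Q) = Σ P(x) log₂(P(x)/Q(x))

Computing term by term:
  P(1)·log₂(P(1)/Q(1)) = 0.01·log₂(0.01/0.0204) = -0.01029
  P(2)·log₂(P(2)/Q(2)) = 0.3792·log₂(0.3792/0.1566) = 0.48381
  P(3)·log₂(P(3)/Q(3)) = 0.2562·log₂(0.2562/0.6519) = -0.34520
  P(4)·log₂(P(4)/Q(4)) = 0.3546·log₂(0.3546/0.1711) = 0.37281

D_KL(P||Q) = -0.01029 + 0.48381 - 0.34520 + 0.37281 = 0.50113 ≈ 0.5011 bits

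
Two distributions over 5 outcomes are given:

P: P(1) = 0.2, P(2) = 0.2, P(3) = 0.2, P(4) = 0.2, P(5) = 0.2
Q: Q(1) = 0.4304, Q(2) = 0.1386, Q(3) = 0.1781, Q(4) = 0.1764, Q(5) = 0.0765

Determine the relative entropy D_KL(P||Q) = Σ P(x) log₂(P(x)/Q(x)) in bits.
0.2317 bits

D_KL(P||Q) = Σ P(x) log₂(P(x)/Q(x))

Computing term by term:
  P(1)·log₂(P(1)/Q(1)) = 0.2·log₂(0.2/0.4304) = -0.22114
  P(2)·log₂(P(2)/Q(2)) = 0.2·log₂(0.2/0.1386) = 0.10581
  P(3)·log₂(P(3)/Q(3)) = 0.2·log₂(0.2/0.1781) = 0.03346
  P(4)·log₂(P(4)/Q(4)) = 0.2·log₂(0.2/0.1764) = 0.03623
  P(5)·log₂(P(5)/Q(5)) = 0.2·log₂(0.2/0.0765) = 0.27729

D_KL(P||Q) = -0.22114 + 0.10581 + 0.03346 + 0.03623 + 0.27729 = 0.23165 ≈ 0.2317 bits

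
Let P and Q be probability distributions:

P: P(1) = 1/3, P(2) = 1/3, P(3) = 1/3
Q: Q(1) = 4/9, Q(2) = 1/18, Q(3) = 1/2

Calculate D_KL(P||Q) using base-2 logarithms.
0.5283 bits

D_KL(P||Q) = Σ P(x) log₂(P(x)/Q(x))

Computing term by term:
  P(1)·log₂(P(1)/Q(1)) = (1/3)·log₂((1/3)/(4/9)) = -0.13835
  P(2)·log₂(P(2)/Q(2)) = (1/3)·log₂((1/3)/(1/18)) = 0.86165
  P(3)·log₂(P(3)/Q(3)) = (1/3)·log₂((1/3)/(1/2)) = -0.19499

D_KL(P||Q) = -0.13835 + 0.86165 - 0.19499 = 0.52831 ≈ 0.5283 bits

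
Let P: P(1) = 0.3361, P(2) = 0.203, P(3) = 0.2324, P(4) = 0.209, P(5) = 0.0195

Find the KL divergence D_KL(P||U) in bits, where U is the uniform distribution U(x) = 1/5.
0.2542 bits

U(i) = 1/5 for all i

D_KL(P||U) = Σ P(x) log₂(P(x) / (1/5))
           = Σ P(x) log₂(P(x)) + log₂(5)
           = log₂(5) - H(P)

H(P) = -Σ P(x) log₂(P(x)):
  -P(1)·log₂(P(1)) = -(0.3361)·log₂(0.3361) = 0.52870
  -P(2)·log₂(P(2)) = -(0.203)·log₂(0.203) = 0.46699
  -P(3)·log₂(P(3)) = -(0.2324)·log₂(0.2324) = 0.48928
  -P(4)·log₂(P(4)) = -(0.209)·log₂(0.209) = 0.47201
  -P(5)·log₂(P(5)) = -(0.0195)·log₂(0.0195) = 0.11077
H(P) = 0.52870 + 0.46699 + 0.48928 + 0.47201 + 0.11077 = 2.06775 bits

log₂(5) = 2.32193 bits

D_KL(P||U) = 2.32193 - 2.06775 = 0.25418 ≈ 0.2542 bits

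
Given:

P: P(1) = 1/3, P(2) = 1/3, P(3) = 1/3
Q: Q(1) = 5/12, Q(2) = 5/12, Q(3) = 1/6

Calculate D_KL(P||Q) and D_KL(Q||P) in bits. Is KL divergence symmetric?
D_KL(P||Q) = 0.1187 bits, D_KL(Q||P) = 0.1016 bits. No, KL divergence is not symmetric.

D_KL(P||Q) = Σ P(x) log₂(P(x)/Q(x))

Computing term by term:
  P(1)·log₂(P(1)/Q(1)) = (1/3)·log₂((1/3)/(5/12)) = -0.10731
  P(2)·log₂(P(2)/Q(2)) = (1/3)·log₂((1/3)/(5/12)) = -0.10731
  P(3)·log₂(P(3)/Q(3)) = (1/3)·log₂((1/3)/(1/6)) = 0.33333

D_KL(P||Q) = -0.10731 - 0.10731 + 0.33333 = 0.11871 ≈ 0.1187 bits

D_KL(Q||P) = Σ Q(x) log₂(Q(x)/P(x))

Computing term by term:
  Q(1)·log₂(Q(1)/P(1)) = (5/12)·log₂((5/12)/(1/3)) = 0.13414
  Q(2)·log₂(Q(2)/P(2)) = (5/12)·log₂((5/12)/(1/3)) = 0.13414
  Q(3)·log₂(Q(3)/P(3)) = (1/6)·log₂((1/6)/(1/3)) = -0.16667

D_KL(Q||P) = 0.13414 + 0.13414 - 0.16667 = 0.10161 ≈ 0.1016 bits

These are NOT equal (difference: 0.0171 bits). KL divergence is asymmetric: D_KL(P||Q) ≠ D_KL(Q||P) in general.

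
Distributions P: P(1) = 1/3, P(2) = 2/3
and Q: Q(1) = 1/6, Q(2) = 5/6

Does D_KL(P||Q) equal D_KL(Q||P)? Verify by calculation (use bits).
D_KL(P||Q) = 0.1187 bits, D_KL(Q||P) = 0.1016 bits. No — D_KL(P||Q) ≠ D_KL(Q||P) for this pair.

D_KL(P||Q) = Σ P(x) log₂(P(x)/Q(x))

Computing term by term:
  P(1)·log₂(P(1)/Q(1)) = (1/3)·log₂((1/3)/(1/6)) = 0.33333
  P(2)·log₂(P(2)/Q(2)) = (2/3)·log₂((2/3)/(5/6)) = -0.21462

D_KL(P||Q) = 0.33333 - 0.21462 = 0.11871 ≈ 0.1187 bits

D_KL(Q||P) = Σ Q(x) log₂(Q(x)/P(x))

Computing term by term:
  Q(1)·log₂(Q(1)/P(1)) = (1/6)·log₂((1/6)/(1/3)) = -0.16667
  Q(2)·log₂(Q(2)/P(2)) = (5/6)·log₂((5/6)/(2/3)) = 0.26827

D_KL(Q||P) = -0.16667 + 0.26827 = 0.10160 ≈ 0.1016 bits

These are NOT equal (difference: 0.0171 bits). KL divergence is asymmetric: D_KL(P||Q) ≠ D_KL(Q||P) in general.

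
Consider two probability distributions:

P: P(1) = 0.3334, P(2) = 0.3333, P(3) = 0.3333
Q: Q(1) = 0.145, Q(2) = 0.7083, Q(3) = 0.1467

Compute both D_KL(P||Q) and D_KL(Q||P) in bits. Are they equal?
D_KL(P||Q) = 0.4326 bits, D_KL(Q||P) = 0.4224 bits. No, they are not equal.

D_KL(P||Q) = Σ P(x) log₂(P(x)/Q(x))

Computing term by term:
  P(1)·log₂(P(1)/Q(1)) = 0.3334·log₂(0.3334/0.145) = 0.40048
  P(2)·log₂(P(2)/Q(2)) = 0.3333·log₂(0.3333/0.7083) = -0.36248
  P(3)·log₂(P(3)/Q(3)) = 0.3333·log₂(0.3333/0.1467) = 0.39461

D_KL(P||Q) = 0.40048 - 0.36248 + 0.39461 = 0.43261 ≈ 0.4326 bits

D_KL(Q||P) = Σ Q(x) log₂(Q(x)/P(x))

Computing term by term:
  Q(1)·log₂(Q(1)/P(1)) = 0.145·log₂(0.145/0.3334) = -0.17417
  Q(2)·log₂(Q(2)/P(2)) = 0.7083·log₂(0.7083/0.3333) = 0.77030
  Q(3)·log₂(Q(3)/P(3)) = 0.1467·log₂(0.1467/0.3333) = -0.17369

D_KL(Q||P) = -0.17417 + 0.77030 - 0.17369 = 0.42244 ≈ 0.4224 bits

These are NOT equal (difference: 0.0102 bits). KL divergence is asymmetric: D_KL(P||Q) ≠ D_KL(Q||P) in general.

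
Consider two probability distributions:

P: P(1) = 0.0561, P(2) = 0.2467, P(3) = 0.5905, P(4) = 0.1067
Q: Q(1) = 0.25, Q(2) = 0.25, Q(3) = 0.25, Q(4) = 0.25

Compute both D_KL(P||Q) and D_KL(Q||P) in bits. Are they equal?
D_KL(P||Q) = 0.4755 bits, D_KL(Q||P) = 0.5408 bits. No, they are not equal.

D_KL(P||Q) = Σ P(x) log₂(P(x)/Q(x))

Computing term by term:
  P(1)·log₂(P(1)/Q(1)) = 0.0561·log₂(0.0561/0.25) = -0.12094
  P(2)·log₂(P(2)/Q(2)) = 0.2467·log₂(0.2467/0.25) = -0.00473
  P(3)·log₂(P(3)/Q(3)) = 0.5905·log₂(0.5905/0.25) = 0.73223
  P(4)·log₂(P(4)/Q(4)) = 0.1067·log₂(0.1067/0.25) = -0.13107

D_KL(P||Q) = -0.12094 - 0.00473 + 0.73223 - 0.13107 = 0.47549 ≈ 0.4755 bits

D_KL(Q||P) = Σ Q(x) log₂(Q(x)/P(x))

Computing term by term:
  Q(1)·log₂(Q(1)/P(1)) = 0.25·log₂(0.25/0.0561) = 0.53896
  Q(2)·log₂(Q(2)/P(2)) = 0.25·log₂(0.25/0.2467) = 0.00479
  Q(3)·log₂(Q(3)/P(3)) = 0.25·log₂(0.25/0.5905) = -0.31000
  Q(4)·log₂(Q(4)/P(4)) = 0.25·log₂(0.25/0.1067) = 0.30709

D_KL(Q||P) = 0.53896 + 0.00479 - 0.31000 + 0.30709 = 0.54084 ≈ 0.5408 bits

These are NOT equal (difference: 0.0653 bits). KL divergence is asymmetric: D_KL(P||Q) ≠ D_KL(Q||P) in general.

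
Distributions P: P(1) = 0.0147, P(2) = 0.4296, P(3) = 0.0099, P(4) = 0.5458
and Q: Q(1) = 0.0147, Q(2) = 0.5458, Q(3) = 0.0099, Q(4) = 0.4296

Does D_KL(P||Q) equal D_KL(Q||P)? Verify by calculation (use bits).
D_KL(P||Q) = 0.0401 bits, D_KL(Q||P) = 0.0401 bits. Yes — for this pair D_KL(P||Q) = D_KL(Q||P).

D_KL(P||Q) = Σ P(x) log₂(P(x)/Q(x))

Computing term by term:
  P(1)·log₂(P(1)/Q(1)) = 0.0147·log₂(0.0147/0.0147) = 0.00000
  P(2)·log₂(P(2)/Q(2)) = 0.4296·log₂(0.4296/0.5458) = -0.14837
  P(3)·log₂(P(3)/Q(3)) = 0.0099·log₂(0.0099/0.0099) = 0.00000
  P(4)·log₂(P(4)/Q(4)) = 0.5458·log₂(0.5458/0.4296) = 0.18851

D_KL(P||Q) = 0.00000 - 0.14837 + 0.00000 + 0.18851 = 0.04014 ≈ 0.0401 bits

D_KL(Q||P) = Σ Q(x) log₂(Q(x)/P(x))

Computing term by term:
  Q(1)·log₂(Q(1)/P(1)) = 0.0147·log₂(0.0147/0.0147) = 0.00000
  Q(2)·log₂(Q(2)/P(2)) = 0.5458·log₂(0.5458/0.4296) = 0.18851
  Q(3)·log₂(Q(3)/P(3)) = 0.0099·log₂(0.0099/0.0099) = 0.00000
  Q(4)·log₂(Q(4)/P(4)) = 0.4296·log₂(0.4296/0.5458) = -0.14837

D_KL(Q||P) = 0.00000 + 0.18851 + 0.00000 - 0.14837 = 0.04014 ≈ 0.0401 bits

These ARE equal here. Q is P with outcomes relabeled (Q(2) = P(4), Q(4) = P(2)) by a relabeling that is its own inverse, so the two sums contain exactly the same terms in a different order. This is a special case — KL divergence is not symmetric in general: D_KL(P||Q) ≠ D_KL(Q||P) for most P, Q.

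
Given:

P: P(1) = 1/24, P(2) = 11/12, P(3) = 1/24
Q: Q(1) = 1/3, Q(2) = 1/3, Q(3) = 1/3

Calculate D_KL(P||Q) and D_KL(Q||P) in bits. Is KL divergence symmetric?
D_KL(P||Q) = 1.0878 bits, D_KL(Q||P) = 1.5135 bits. No, KL divergence is not symmetric.

D_KL(P||Q) = Σ P(x) log₂(P(x)/Q(x))

Computing term by term:
  P(1)·log₂(P(1)/Q(1)) = (1/24)·log₂((1/24)/(1/3)) = -0.12500
  P(2)·log₂(P(2)/Q(2)) = (11/12)·log₂((11/12)/(1/3)) = 1.33781
  P(3)·log₂(P(3)/Q(3)) = (1/24)·log₂((1/24)/(1/3)) = -0.12500

D_KL(P||Q) = -0.12500 + 1.33781 - 0.12500 = 1.08781 ≈ 1.0878 bits

D_KL(Q||P) = Σ Q(x) log₂(Q(x)/P(x))

Computing term by term:
  Q(1)·log₂(Q(1)/P(1)) = (1/3)·log₂((1/3)/(1/24)) = 1.00000
  Q(2)·log₂(Q(2)/P(2)) = (1/3)·log₂((1/3)/(11/12)) = -0.48648
  Q(3)·log₂(Q(3)/P(3)) = (1/3)·log₂((1/3)/(1/24)) = 1.00000

D_KL(Q||P) = 1.00000 - 0.48648 + 1.00000 = 1.51352 ≈ 1.5135 bits

These are NOT equal (difference: 0.4257 bits). KL divergence is asymmetric: D_KL(P||Q) ≠ D_KL(Q||P) in general.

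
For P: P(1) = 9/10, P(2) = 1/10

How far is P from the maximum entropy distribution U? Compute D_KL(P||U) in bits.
0.5310 bits

U(i) = 1/2 for all i

D_KL(P||U) = Σ P(x) log₂(P(x) / (1/2))
           = Σ P(x) log₂(P(x)) + log₂(2)
           = log₂(2) - H(P)

H(P) = -Σ P(x) log₂(P(x)):
  -P(1)·log₂(P(1)) = -(9/10)·log₂(9/10) = 0.13680
  -P(2)·log₂(P(2)) = -(1/10)·log₂(1/10) = 0.33219
H(P) = 0.13680 + 0.33219 = 0.46899 bits

log₂(2) = 1.00000 bits

D_KL(P||U) = 1.00000 - 0.46899 = 0.53101 ≈ 0.5310 bits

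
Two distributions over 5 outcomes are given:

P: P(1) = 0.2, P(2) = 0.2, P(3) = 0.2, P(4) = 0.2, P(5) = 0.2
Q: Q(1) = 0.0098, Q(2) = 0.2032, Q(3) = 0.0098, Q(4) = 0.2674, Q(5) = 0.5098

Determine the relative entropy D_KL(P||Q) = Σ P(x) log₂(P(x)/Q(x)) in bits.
1.3821 bits

D_KL(P||Q) = Σ P(x) log₂(P(x)/Q(x))

Computing term by term:
  P(1)·log₂(P(1)/Q(1)) = 0.2·log₂(0.2/0.0098) = 0.87021
  P(2)·log₂(P(2)/Q(2)) = 0.2·log₂(0.2/0.2032) = -0.00458
  P(3)·log₂(P(3)/Q(3)) = 0.2·log₂(0.2/0.0098) = 0.87021
  P(4)·log₂(P(4)/Q(4)) = 0.2·log₂(0.2/0.2674) = -0.08380
  P(5)·log₂(P(5)/Q(5)) = 0.2·log₂(0.2/0.5098) = -0.26999

D_KL(P||Q) = 0.87021 - 0.00458 + 0.87021 - 0.08380 - 0.26999 = 1.38205 ≈ 1.3821 bits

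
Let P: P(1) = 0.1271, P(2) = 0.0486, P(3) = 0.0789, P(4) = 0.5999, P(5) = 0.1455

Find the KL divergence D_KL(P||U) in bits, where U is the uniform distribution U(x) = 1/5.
0.5957 bits

U(i) = 1/5 for all i

D_KL(P||U) = Σ P(x) log₂(P(x) / (1/5))
           = Σ P(x) log₂(P(x)) + log₂(5)
           = log₂(5) - H(P)

H(P) = -Σ P(x) log₂(P(x)):
  -P(1)·log₂(P(1)) = -(0.1271)·log₂(0.1271) = 0.37825
  -P(2)·log₂(P(2)) = -(0.0486)·log₂(0.0486) = 0.21204
  -P(3)·log₂(P(3)) = -(0.0789)·log₂(0.0789) = 0.28908
  -P(4)·log₂(P(4)) = -(0.5999)·log₂(0.5999) = 0.44225
  -P(5)·log₂(P(5)) = -(0.1455)·log₂(0.1455) = 0.40462
H(P) = 0.37825 + 0.21204 + 0.28908 + 0.44225 + 0.40462 = 1.72624 bits

log₂(5) = 2.32193 bits

D_KL(P||U) = 2.32193 - 1.72624 = 0.59569 ≈ 0.5957 bits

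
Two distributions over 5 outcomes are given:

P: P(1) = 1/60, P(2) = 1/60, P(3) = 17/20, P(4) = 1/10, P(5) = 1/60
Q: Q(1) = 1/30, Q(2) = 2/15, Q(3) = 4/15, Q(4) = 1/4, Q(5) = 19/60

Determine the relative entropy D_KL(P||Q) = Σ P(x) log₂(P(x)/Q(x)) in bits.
1.1519 bits

D_KL(P||Q) = Σ P(x) log₂(P(x)/Q(x))

Computing term by term:
  P(1)·log₂(P(1)/Q(1)) = (1/60)·log₂((1/60)/(1/30)) = -0.01667
  P(2)·log₂(P(2)/Q(2)) = (1/60)·log₂((1/60)/(2/15)) = -0.05000
  P(3)·log₂(P(3)/Q(3)) = (17/20)·log₂((17/20)/(4/15)) = 1.42156
  P(4)·log₂(P(4)/Q(4)) = (1/10)·log₂((1/10)/(1/4)) = -0.13219
  P(5)·log₂(P(5)/Q(5)) = (1/60)·log₂((1/60)/(19/60)) = -0.07080

D_KL(P||Q) = -0.01667 - 0.05000 + 1.42156 - 0.13219 - 0.07080 = 1.15190 ≈ 1.1519 bits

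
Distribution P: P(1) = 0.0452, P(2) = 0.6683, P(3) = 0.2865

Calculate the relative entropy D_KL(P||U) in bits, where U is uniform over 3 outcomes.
0.4778 bits

U(i) = 1/3 for all i

D_KL(P||U) = Σ P(x) log₂(P(x) / (1/3))
           = Σ P(x) log₂(P(x)) + log₂(3)
           = log₂(3) - H(P)

H(P) = -Σ P(x) log₂(P(x)):
  -P(1)·log₂(P(1)) = -(0.0452)·log₂(0.0452) = 0.20193
  -P(2)·log₂(P(2)) = -(0.6683)·log₂(0.6683) = 0.38857
  -P(3)·log₂(P(3)) = -(0.2865)·log₂(0.2865) = 0.51667
H(P) = 0.20193 + 0.38857 + 0.51667 = 1.10717 bits

log₂(3) = 1.58496 bits

D_KL(P||U) = 1.58496 - 1.10717 = 0.47779 ≈ 0.4778 bits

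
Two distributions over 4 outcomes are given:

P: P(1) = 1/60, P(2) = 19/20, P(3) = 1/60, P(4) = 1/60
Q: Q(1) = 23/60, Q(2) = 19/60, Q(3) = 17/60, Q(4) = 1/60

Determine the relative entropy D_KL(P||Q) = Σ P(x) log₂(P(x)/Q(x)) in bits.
1.3622 bits

D_KL(P||Q) = Σ P(x) log₂(P(x)/Q(x))

Computing term by term:
  P(1)·log₂(P(1)/Q(1)) = (1/60)·log₂((1/60)/(23/60)) = -0.07539
  P(2)·log₂(P(2)/Q(2)) = (19/20)·log₂((19/20)/(19/60)) = 1.50571
  P(3)·log₂(P(3)/Q(3)) = (1/60)·log₂((1/60)/(17/60)) = -0.06812
  P(4)·log₂(P(4)/Q(4)) = (1/60)·log₂((1/60)/(1/60)) = 0.00000

D_KL(P||Q) = -0.07539 + 1.50571 - 0.06812 + 0.00000 = 1.36220 ≈ 1.3622 bits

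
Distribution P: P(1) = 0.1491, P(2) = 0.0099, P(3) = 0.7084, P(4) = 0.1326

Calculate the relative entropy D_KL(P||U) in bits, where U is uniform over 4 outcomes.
0.7859 bits

U(i) = 1/4 for all i

D_KL(P||U) = Σ P(x) log₂(P(x) / (1/4))
           = Σ P(x) log₂(P(x)) + log₂(4)
           = log₂(4) - H(P)

H(P) = -Σ P(x) log₂(P(x)):
  -P(1)·log₂(P(1)) = -(0.1491)·log₂(0.1491) = 0.40938
  -P(2)·log₂(P(2)) = -(0.0099)·log₂(0.0099) = 0.06592
  -P(3)·log₂(P(3)) = -(0.7084)·log₂(0.7084) = 0.35233
  -P(4)·log₂(P(4)) = -(0.1326)·log₂(0.1326) = 0.38651
H(P) = 0.40938 + 0.06592 + 0.35233 + 0.38651 = 1.21414 bits

log₂(4) = 2.00000 bits

D_KL(P||U) = 2.00000 - 1.21414 = 0.78586 ≈ 0.7859 bits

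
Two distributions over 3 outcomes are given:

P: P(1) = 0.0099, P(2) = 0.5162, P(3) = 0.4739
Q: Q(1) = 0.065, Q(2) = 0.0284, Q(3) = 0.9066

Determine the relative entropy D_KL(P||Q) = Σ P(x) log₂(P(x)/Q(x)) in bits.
1.6894 bits

D_KL(P||Q) = Σ P(x) log₂(P(x)/Q(x))

Computing term by term:
  P(1)·log₂(P(1)/Q(1)) = 0.0099·log₂(0.0099/0.065) = -0.02688
  P(2)·log₂(P(2)/Q(2)) = 0.5162·log₂(0.5162/0.0284) = 2.15976
  P(3)·log₂(P(3)/Q(3)) = 0.4739·log₂(0.4739/0.9066) = -0.44352

D_KL(P||Q) = -0.02688 + 2.15976 - 0.44352 = 1.68936 ≈ 1.6894 bits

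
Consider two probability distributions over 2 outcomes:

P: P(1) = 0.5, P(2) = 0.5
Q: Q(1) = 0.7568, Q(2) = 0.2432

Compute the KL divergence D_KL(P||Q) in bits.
0.2209 bits

D_KL(P||Q) = Σ P(x) log₂(P(x)/Q(x))

Computing term by term:
  P(1)·log₂(P(1)/Q(1)) = 0.5·log₂(0.5/0.7568) = -0.29899
  P(2)·log₂(P(2)/Q(2)) = 0.5·log₂(0.5/0.2432) = 0.51989

D_KL(P||Q) = -0.29899 + 0.51989 = 0.22090 ≈ 0.2209 bits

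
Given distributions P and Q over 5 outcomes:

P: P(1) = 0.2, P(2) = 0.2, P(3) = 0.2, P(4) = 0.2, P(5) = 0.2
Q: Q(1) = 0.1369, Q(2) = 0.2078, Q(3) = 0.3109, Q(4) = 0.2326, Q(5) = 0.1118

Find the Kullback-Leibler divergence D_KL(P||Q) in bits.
0.0953 bits

D_KL(P||Q) = Σ P(x) log₂(P(x)/Q(x))

Computing term by term:
  P(1)·log₂(P(1)/Q(1)) = 0.2·log₂(0.2/0.1369) = 0.10938
  P(2)·log₂(P(2)/Q(2)) = 0.2·log₂(0.2/0.2078) = -0.01104
  P(3)·log₂(P(3)/Q(3)) = 0.2·log₂(0.2/0.3109) = -0.12729
  P(4)·log₂(P(4)/Q(4)) = 0.2·log₂(0.2/0.2326) = -0.04357
  P(5)·log₂(P(5)/Q(5)) = 0.2·log₂(0.2/0.1118) = 0.16782

D_KL(P||Q) = 0.10938 - 0.01104 - 0.12729 - 0.04357 + 0.16782 = 0.09530 ≈ 0.0953 bits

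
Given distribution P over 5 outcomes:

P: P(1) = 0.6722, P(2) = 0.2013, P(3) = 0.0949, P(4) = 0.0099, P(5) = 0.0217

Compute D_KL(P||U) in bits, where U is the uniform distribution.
0.9630 bits

U(i) = 1/5 for all i

D_KL(P||U) = Σ P(x) log₂(P(x) / (1/5))
           = Σ P(x) log₂(P(x)) + log₂(5)
           = log₂(5) - H(P)

H(P) = -Σ P(x) log₂(P(x)):
  -P(1)·log₂(P(1)) = -(0.6722)·log₂(0.6722) = 0.38520
  -P(2)·log₂(P(2)) = -(0.2013)·log₂(0.2013) = 0.46552
  -P(3)·log₂(P(3)) = -(0.0949)·log₂(0.0949) = 0.32242
  -P(4)·log₂(P(4)) = -(0.0099)·log₂(0.0099) = 0.06592
  -P(5)·log₂(P(5)) = -(0.0217)·log₂(0.0217) = 0.11992
H(P) = 0.38520 + 0.46552 + 0.32242 + 0.06592 + 0.11992 = 1.35898 bits

log₂(5) = 2.32193 bits

D_KL(P||U) = 2.32193 - 1.35898 = 0.96295 ≈ 0.9630 bits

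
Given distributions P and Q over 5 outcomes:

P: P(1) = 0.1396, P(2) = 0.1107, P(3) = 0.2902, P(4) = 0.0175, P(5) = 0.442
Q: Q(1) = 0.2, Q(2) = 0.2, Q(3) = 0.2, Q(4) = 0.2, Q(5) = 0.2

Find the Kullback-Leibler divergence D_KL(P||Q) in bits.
0.4331 bits

D_KL(P||Q) = Σ P(x) log₂(P(x)/Q(x))

Computing term by term:
  P(1)·log₂(P(1)/Q(1)) = 0.1396·log₂(0.1396/0.2) = -0.07241
  P(2)·log₂(P(2)/Q(2)) = 0.1107·log₂(0.1107/0.2) = -0.09447
  P(3)·log₂(P(3)/Q(3)) = 0.2902·log₂(0.2902/0.2) = 0.15585
  P(4)·log₂(P(4)/Q(4)) = 0.0175·log₂(0.0175/0.2) = -0.06151
  P(5)·log₂(P(5)/Q(5)) = 0.442·log₂(0.442/0.2) = 0.50567

D_KL(P||Q) = -0.07241 - 0.09447 + 0.15585 - 0.06151 + 0.50567 = 0.43313 ≈ 0.4331 bits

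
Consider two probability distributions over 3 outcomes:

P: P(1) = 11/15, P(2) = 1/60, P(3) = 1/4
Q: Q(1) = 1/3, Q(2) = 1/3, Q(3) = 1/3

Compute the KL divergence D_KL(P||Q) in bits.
0.6584 bits

D_KL(P||Q) = Σ P(x) log₂(P(x)/Q(x))

Computing term by term:
  P(1)·log₂(P(1)/Q(1)) = (11/15)·log₂((11/15)/(1/3)) = 0.83417
  P(2)·log₂(P(2)/Q(2)) = (1/60)·log₂((1/60)/(1/3)) = -0.07203
  P(3)·log₂(P(3)/Q(3)) = (1/4)·log₂((1/4)/(1/3)) = -0.10376

D_KL(P||Q) = 0.83417 - 0.07203 - 0.10376 = 0.65838 ≈ 0.6584 bits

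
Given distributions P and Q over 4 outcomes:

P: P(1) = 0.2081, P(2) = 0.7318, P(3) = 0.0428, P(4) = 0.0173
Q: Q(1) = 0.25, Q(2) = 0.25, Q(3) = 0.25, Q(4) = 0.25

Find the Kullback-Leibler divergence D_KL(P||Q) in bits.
0.9032 bits

D_KL(P||Q) = Σ P(x) log₂(P(x)/Q(x))

Computing term by term:
  P(1)·log₂(P(1)/Q(1)) = 0.2081·log₂(0.2081/0.25) = -0.05507
  P(2)·log₂(P(2)/Q(2)) = 0.7318·log₂(0.7318/0.25) = 1.13394
  P(3)·log₂(P(3)/Q(3)) = 0.0428·log₂(0.0428/0.25) = -0.10898
  P(4)·log₂(P(4)/Q(4)) = 0.0173·log₂(0.0173/0.25) = -0.06666

D_KL(P||Q) = -0.05507 + 1.13394 - 0.10898 - 0.06666 = 0.90323 ≈ 0.9032 bits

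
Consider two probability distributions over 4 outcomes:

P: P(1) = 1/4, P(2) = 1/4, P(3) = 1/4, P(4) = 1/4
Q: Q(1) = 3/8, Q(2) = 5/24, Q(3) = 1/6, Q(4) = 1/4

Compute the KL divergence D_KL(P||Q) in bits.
0.0658 bits

D_KL(P||Q) = Σ P(x) log₂(P(x)/Q(x))

Computing term by term:
  P(1)·log₂(P(1)/Q(1)) = (1/4)·log₂((1/4)/(3/8)) = -0.14624
  P(2)·log₂(P(2)/Q(2)) = (1/4)·log₂((1/4)/(5/24)) = 0.06576
  P(3)·log₂(P(3)/Q(3)) = (1/4)·log₂((1/4)/(1/6)) = 0.14624
  P(4)·log₂(P(4)/Q(4)) = (1/4)·log₂((1/4)/(1/4)) = 0.00000

D_KL(P||Q) = -0.14624 + 0.06576 + 0.14624 + 0.00000 = 0.06576 ≈ 0.0658 bits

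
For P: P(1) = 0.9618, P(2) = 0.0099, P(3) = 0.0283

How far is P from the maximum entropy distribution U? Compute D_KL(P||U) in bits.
1.3195 bits

U(i) = 1/3 for all i

D_KL(P||U) = Σ P(x) log₂(P(x) / (1/3))
           = Σ P(x) log₂(P(x)) + log₂(3)
           = log₂(3) - H(P)

H(P) = -Σ P(x) log₂(P(x)):
  -P(1)·log₂(P(1)) = -(0.9618)·log₂(0.9618) = 0.05404
  -P(2)·log₂(P(2)) = -(0.0099)·log₂(0.0099) = 0.06592
  -P(3)·log₂(P(3)) = -(0.0283)·log₂(0.0283) = 0.14555
H(P) = 0.05404 + 0.06592 + 0.14555 = 0.26551 bits

log₂(3) = 1.58496 bits

D_KL(P||U) = 1.58496 - 0.26551 = 1.31945 ≈ 1.3195 bits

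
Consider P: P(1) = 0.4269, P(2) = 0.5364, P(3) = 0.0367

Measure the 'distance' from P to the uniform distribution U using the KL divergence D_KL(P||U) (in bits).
0.4037 bits

U(i) = 1/3 for all i

D_KL(P||U) = Σ P(x) log₂(P(x) / (1/3))
           = Σ P(x) log₂(P(x)) + log₂(3)
           = log₂(3) - H(P)

H(P) = -Σ P(x) log₂(P(x)):
  -P(1)·log₂(P(1)) = -(0.4269)·log₂(0.4269) = 0.52425
  -P(2)·log₂(P(2)) = -(0.5364)·log₂(0.5364) = 0.48202
  -P(3)·log₂(P(3)) = -(0.0367)·log₂(0.0367) = 0.17499
H(P) = 0.52425 + 0.48202 + 0.17499 = 1.18126 bits

log₂(3) = 1.58496 bits

D_KL(P||U) = 1.58496 - 1.18126 = 0.40370 ≈ 0.4037 bits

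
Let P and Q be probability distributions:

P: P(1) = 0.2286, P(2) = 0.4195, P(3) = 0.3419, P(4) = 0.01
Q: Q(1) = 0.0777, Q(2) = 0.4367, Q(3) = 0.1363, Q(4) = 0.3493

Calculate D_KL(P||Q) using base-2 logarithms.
0.7339 bits

D_KL(P||Q) = Σ P(x) log₂(P(x)/Q(x))

Computing term by term:
  P(1)·log₂(P(1)/Q(1)) = 0.2286·log₂(0.2286/0.0777) = 0.35589
  P(2)·log₂(P(2)/Q(2)) = 0.4195·log₂(0.4195/0.4367) = -0.02432
  P(3)·log₂(P(3)/Q(3)) = 0.3419·log₂(0.3419/0.1363) = 0.45363
  P(4)·log₂(P(4)/Q(4)) = 0.01·log₂(0.01/0.3493) = -0.05126

D_KL(P||Q) = 0.35589 - 0.02432 + 0.45363 - 0.05126 = 0.73394 ≈ 0.7339 bits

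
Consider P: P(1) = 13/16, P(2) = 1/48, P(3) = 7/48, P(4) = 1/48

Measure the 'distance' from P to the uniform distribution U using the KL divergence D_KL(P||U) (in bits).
1.1188 bits

U(i) = 1/4 for all i

D_KL(P||U) = Σ P(x) log₂(P(x) / (1/4))
           = Σ P(x) log₂(P(x)) + log₂(4)
           = log₂(4) - H(P)

H(P) = -Σ P(x) log₂(P(x)):
  -P(1)·log₂(P(1)) = -(13/16)·log₂(13/16) = 0.24339
  -P(2)·log₂(P(2)) = -(1/48)·log₂(1/48) = 0.11635
  -P(3)·log₂(P(3)) = -(7/48)·log₂(7/48) = 0.40507
  -P(4)·log₂(P(4)) = -(1/48)·log₂(1/48) = 0.11635
H(P) = 0.24339 + 0.11635 + 0.40507 + 0.11635 = 0.88116 bits

log₂(4) = 2.00000 bits

D_KL(P||U) = 2.00000 - 0.88116 = 1.11884 ≈ 1.1188 bits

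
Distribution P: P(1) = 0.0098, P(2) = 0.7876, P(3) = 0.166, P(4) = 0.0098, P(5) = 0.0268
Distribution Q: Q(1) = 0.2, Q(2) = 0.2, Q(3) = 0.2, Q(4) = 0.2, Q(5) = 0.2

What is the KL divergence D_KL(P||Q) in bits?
1.3498 bits

D_KL(P||Q) = Σ P(x) log₂(P(x)/Q(x))

Computing term by term:
  P(1)·log₂(P(1)/Q(1)) = 0.0098·log₂(0.0098/0.2) = -0.04264
  P(2)·log₂(P(2)/Q(2)) = 0.7876·log₂(0.7876/0.2) = 1.55745
  P(3)·log₂(P(3)/Q(3)) = 0.166·log₂(0.166/0.2) = -0.04462
  P(4)·log₂(P(4)/Q(4)) = 0.0098·log₂(0.0098/0.2) = -0.04264
  P(5)·log₂(P(5)/Q(5)) = 0.0268·log₂(0.0268/0.2) = -0.07771

D_KL(P||Q) = -0.04264 + 1.55745 - 0.04462 - 0.04264 - 0.07771 = 1.34984 ≈ 1.3498 bits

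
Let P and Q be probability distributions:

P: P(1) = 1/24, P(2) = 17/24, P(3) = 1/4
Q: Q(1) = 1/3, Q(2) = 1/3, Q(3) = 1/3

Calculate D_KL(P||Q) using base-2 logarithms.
0.5415 bits

D_KL(P||Q) = Σ P(x) log₂(P(x)/Q(x))

Computing term by term:
  P(1)·log₂(P(1)/Q(1)) = (1/24)·log₂((1/24)/(1/3)) = -0.12500
  P(2)·log₂(P(2)/Q(2)) = (17/24)·log₂((17/24)/(1/3)) = 0.77029
  P(3)·log₂(P(3)/Q(3)) = (1/4)·log₂((1/4)/(1/3)) = -0.10376

D_KL(P||Q) = -0.12500 + 0.77029 - 0.10376 = 0.54153 ≈ 0.5415 bits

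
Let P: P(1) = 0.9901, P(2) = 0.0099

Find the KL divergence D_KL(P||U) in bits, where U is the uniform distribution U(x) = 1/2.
0.9199 bits

U(i) = 1/2 for all i

D_KL(P||U) = Σ P(x) log₂(P(x) / (1/2))
           = Σ P(x) log₂(P(x)) + log₂(2)
           = log₂(2) - H(P)

H(P) = -Σ P(x) log₂(P(x)):
  -P(1)·log₂(P(1)) = -(0.9901)·log₂(0.9901) = 0.01421
  -P(2)·log₂(P(2)) = -(0.0099)·log₂(0.0099) = 0.06592
H(P) = 0.01421 + 0.06592 = 0.08013 bits

log₂(2) = 1.00000 bits

D_KL(P||U) = 1.00000 - 0.08013 = 0.91987 ≈ 0.9199 bits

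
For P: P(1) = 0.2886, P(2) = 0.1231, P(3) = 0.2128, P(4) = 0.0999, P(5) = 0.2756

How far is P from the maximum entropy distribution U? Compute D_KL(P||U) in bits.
0.1130 bits

U(i) = 1/5 for all i

D_KL(P||U) = Σ P(x) log₂(P(x) / (1/5))
           = Σ P(x) log₂(P(x)) + log₂(5)
           = log₂(5) - H(P)

H(P) = -Σ P(x) log₂(P(x)):
  -P(1)·log₂(P(1)) = -(0.2886)·log₂(0.2886) = 0.51742
  -P(2)·log₂(P(2)) = -(0.1231)·log₂(0.1231) = 0.37202
  -P(3)·log₂(P(3)) = -(0.2128)·log₂(0.2128) = 0.47506
  -P(4)·log₂(P(4)) = -(0.0999)·log₂(0.0999) = 0.33200
  -P(5)·log₂(P(5)) = -(0.2756)·log₂(0.2756) = 0.51244
H(P) = 0.51742 + 0.37202 + 0.47506 + 0.33200 + 0.51244 = 2.20894 bits

log₂(5) = 2.32193 bits

D_KL(P||U) = 2.32193 - 2.20894 = 0.11299 ≈ 0.1130 bits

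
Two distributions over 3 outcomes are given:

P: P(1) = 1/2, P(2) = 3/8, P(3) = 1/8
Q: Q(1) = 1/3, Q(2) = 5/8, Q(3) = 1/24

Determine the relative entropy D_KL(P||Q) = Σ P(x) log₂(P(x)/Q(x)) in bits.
0.2142 bits

D_KL(P||Q) = Σ P(x) log₂(P(x)/Q(x))

Computing term by term:
  P(1)·log₂(P(1)/Q(1)) = (1/2)·log₂((1/2)/(1/3)) = 0.29248
  P(2)·log₂(P(2)/Q(2)) = (3/8)·log₂((3/8)/(5/8)) = -0.27636
  P(3)·log₂(P(3)/Q(3)) = (1/8)·log₂((1/8)/(1/24)) = 0.19812

D_KL(P||Q) = 0.29248 - 0.27636 + 0.19812 = 0.21424 ≈ 0.2142 bits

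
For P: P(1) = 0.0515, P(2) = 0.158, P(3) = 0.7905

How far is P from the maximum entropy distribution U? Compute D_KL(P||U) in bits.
0.6759 bits

U(i) = 1/3 for all i

D_KL(P||U) = Σ P(x) log₂(P(x) / (1/3))
           = Σ P(x) log₂(P(x)) + log₂(3)
           = log₂(3) - H(P)

H(P) = -Σ P(x) log₂(P(x)):
  -P(1)·log₂(P(1)) = -(0.0515)·log₂(0.0515) = 0.22038
  -P(2)·log₂(P(2)) = -(0.158)·log₂(0.158) = 0.42060
  -P(3)·log₂(P(3)) = -(0.7905)·log₂(0.7905) = 0.26811
H(P) = 0.22038 + 0.42060 + 0.26811 = 0.90909 bits

log₂(3) = 1.58496 bits

D_KL(P||U) = 1.58496 - 0.90909 = 0.67587 ≈ 0.6759 bits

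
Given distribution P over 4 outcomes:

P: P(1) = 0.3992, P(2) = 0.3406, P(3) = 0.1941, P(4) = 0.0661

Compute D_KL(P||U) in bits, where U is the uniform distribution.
0.2238 bits

U(i) = 1/4 for all i

D_KL(P||U) = Σ P(x) log₂(P(x) / (1/4))
           = Σ P(x) log₂(P(x)) + log₂(4)
           = log₂(4) - H(P)

H(P) = -Σ P(x) log₂(P(x)):
  -P(1)·log₂(P(1)) = -(0.3992)·log₂(0.3992) = 0.52887
  -P(2)·log₂(P(2)) = -(0.3406)·log₂(0.3406) = 0.52924
  -P(3)·log₂(P(3)) = -(0.1941)·log₂(0.1941) = 0.45907
  -P(4)·log₂(P(4)) = -(0.0661)·log₂(0.0661) = 0.25906
H(P) = 0.52887 + 0.52924 + 0.45907 + 0.25906 = 1.77624 bits

log₂(4) = 2.00000 bits

D_KL(P||U) = 2.00000 - 1.77624 = 0.22376 ≈ 0.2238 bits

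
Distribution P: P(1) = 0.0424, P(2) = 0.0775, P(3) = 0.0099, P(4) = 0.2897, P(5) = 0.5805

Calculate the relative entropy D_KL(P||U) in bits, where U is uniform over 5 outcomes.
0.8034 bits

U(i) = 1/5 for all i

D_KL(P||U) = Σ P(x) log₂(P(x) / (1/5))
           = Σ P(x) log₂(P(x)) + log₂(5)
           = log₂(5) - H(P)

H(P) = -Σ P(x) log₂(P(x)):
  -P(1)·log₂(P(1)) = -(0.0424)·log₂(0.0424) = 0.19334
  -P(2)·log₂(P(2)) = -(0.0775)·log₂(0.0775) = 0.28595
  -P(3)·log₂(P(3)) = -(0.0099)·log₂(0.0099) = 0.06592
  -P(4)·log₂(P(4)) = -(0.2897)·log₂(0.2897) = 0.51780
  -P(5)·log₂(P(5)) = -(0.5805)·log₂(0.5805) = 0.45548
H(P) = 0.19334 + 0.28595 + 0.06592 + 0.51780 + 0.45548 = 1.51849 bits

log₂(5) = 2.32193 bits

D_KL(P||U) = 2.32193 - 1.51849 = 0.80344 ≈ 0.8034 bits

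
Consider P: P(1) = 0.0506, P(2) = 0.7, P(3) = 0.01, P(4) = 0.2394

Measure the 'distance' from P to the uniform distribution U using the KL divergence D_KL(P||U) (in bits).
0.8618 bits

U(i) = 1/4 for all i

D_KL(P||U) = Σ P(x) log₂(P(x) / (1/4))
           = Σ P(x) log₂(P(x)) + log₂(4)
           = log₂(4) - H(P)

H(P) = -Σ P(x) log₂(P(x)):
  -P(1)·log₂(P(1)) = -(0.0506)·log₂(0.0506) = 0.21782
  -P(2)·log₂(P(2)) = -(0.7)·log₂(0.7) = 0.36020
  -P(3)·log₂(P(3)) = -(0.01)·log₂(0.01) = 0.06644
  -P(4)·log₂(P(4)) = -(0.2394)·log₂(0.2394) = 0.49376
H(P) = 0.21782 + 0.36020 + 0.06644 + 0.49376 = 1.13822 bits

log₂(4) = 2.00000 bits

D_KL(P||U) = 2.00000 - 1.13822 = 0.86178 ≈ 0.8618 bits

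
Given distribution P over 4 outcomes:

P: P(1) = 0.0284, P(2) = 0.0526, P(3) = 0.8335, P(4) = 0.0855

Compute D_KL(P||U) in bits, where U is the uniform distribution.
1.1082 bits

U(i) = 1/4 for all i

D_KL(P||U) = Σ P(x) log₂(P(x) / (1/4))
           = Σ P(x) log₂(P(x)) + log₂(4)
           = log₂(4) - H(P)

H(P) = -Σ P(x) log₂(P(x)):
  -P(1)·log₂(P(1)) = -(0.0284)·log₂(0.0284) = 0.14592
  -P(2)·log₂(P(2)) = -(0.0526)·log₂(0.0526) = 0.22349
  -P(3)·log₂(P(3)) = -(0.8335)·log₂(0.8335) = 0.21900
  -P(4)·log₂(P(4)) = -(0.0855)·log₂(0.0855) = 0.30335
H(P) = 0.14592 + 0.22349 + 0.21900 + 0.30335 = 0.89176 bits

log₂(4) = 2.00000 bits

D_KL(P||U) = 2.00000 - 0.89176 = 1.10824 ≈ 1.1082 bits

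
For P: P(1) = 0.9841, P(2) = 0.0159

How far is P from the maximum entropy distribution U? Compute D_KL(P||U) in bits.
0.8822 bits

U(i) = 1/2 for all i

D_KL(P||U) = Σ P(x) log₂(P(x) / (1/2))
           = Σ P(x) log₂(P(x)) + log₂(2)
           = log₂(2) - H(P)

H(P) = -Σ P(x) log₂(P(x)):
  -P(1)·log₂(P(1)) = -(0.9841)·log₂(0.9841) = 0.02276
  -P(2)·log₂(P(2)) = -(0.0159)·log₂(0.0159) = 0.09500
H(P) = 0.02276 + 0.09500 = 0.11776 bits

log₂(2) = 1.00000 bits

D_KL(P||U) = 1.00000 - 0.11776 = 0.88224 ≈ 0.8822 bits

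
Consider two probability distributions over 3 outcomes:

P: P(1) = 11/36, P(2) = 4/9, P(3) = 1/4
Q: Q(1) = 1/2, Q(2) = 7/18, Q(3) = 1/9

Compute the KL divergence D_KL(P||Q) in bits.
0.1610 bits

D_KL(P||Q) = Σ P(x) log₂(P(x)/Q(x))

Computing term by term:
  P(1)·log₂(P(1)/Q(1)) = (11/36)·log₂((11/36)/(1/2)) = -0.21710
  P(2)·log₂(P(2)/Q(2)) = (4/9)·log₂((4/9)/(7/18)) = 0.08562
  P(3)·log₂(P(3)/Q(3)) = (1/4)·log₂((1/4)/(1/9)) = 0.29248

D_KL(P||Q) = -0.21710 + 0.08562 + 0.29248 = 0.16100 ≈ 0.1610 bits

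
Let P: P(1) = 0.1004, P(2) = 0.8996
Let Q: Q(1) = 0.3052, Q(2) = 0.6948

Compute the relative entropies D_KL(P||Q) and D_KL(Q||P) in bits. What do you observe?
D_KL(P||Q) = 0.1742 bits, D_KL(Q||P) = 0.2306 bits. The two directions give different values (D_KL(Q||P) exceeds D_KL(P||Q) by 0.0564 bits): KL divergence is asymmetric.

D_KL(P||Q) = Σ P(x) log₂(P(x)/Q(x))

Computing term by term:
  P(1)·log₂(P(1)/Q(1)) = 0.1004·log₂(0.1004/0.3052) = -0.16104
  P(2)·log₂(P(2)/Q(2)) = 0.8996·log₂(0.8996/0.6948) = 0.33527

D_KL(P||Q) = -0.16104 + 0.33527 = 0.17423 ≈ 0.1742 bits

D_KL(Q||P) = Σ Q(x) log₂(Q(x)/P(x))

Computing term by term:
  Q(1)·log₂(Q(1)/P(1)) = 0.3052·log₂(0.3052/0.1004) = 0.48954
  Q(2)·log₂(Q(2)/P(2)) = 0.6948·log₂(0.6948/0.8996) = -0.25894

D_KL(Q||P) = 0.48954 - 0.25894 = 0.23060 ≈ 0.2306 bits

These are NOT equal (difference: 0.0564 bits). KL divergence is asymmetric: D_KL(P||Q) ≠ D_KL(Q||P) in general.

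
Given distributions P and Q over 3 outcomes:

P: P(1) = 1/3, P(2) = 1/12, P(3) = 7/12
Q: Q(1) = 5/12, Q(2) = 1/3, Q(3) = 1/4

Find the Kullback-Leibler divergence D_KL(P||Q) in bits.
0.4391 bits

D_KL(P||Q) = Σ P(x) log₂(P(x)/Q(x))

Computing term by term:
  P(1)·log₂(P(1)/Q(1)) = (1/3)·log₂((1/3)/(5/12)) = -0.10731
  P(2)·log₂(P(2)/Q(2)) = (1/12)·log₂((1/12)/(1/3)) = -0.16667
  P(3)·log₂(P(3)/Q(3)) = (7/12)·log₂((7/12)/(1/4)) = 0.71306

D_KL(P||Q) = -0.10731 - 0.16667 + 0.71306 = 0.43908 ≈ 0.4391 bits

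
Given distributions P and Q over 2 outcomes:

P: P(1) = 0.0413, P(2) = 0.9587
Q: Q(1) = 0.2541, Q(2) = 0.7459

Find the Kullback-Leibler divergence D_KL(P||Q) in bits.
0.2389 bits

D_KL(P||Q) = Σ P(x) log₂(P(x)/Q(x))

Computing term by term:
  P(1)·log₂(P(1)/Q(1)) = 0.0413·log₂(0.0413/0.2541) = -0.10825
  P(2)·log₂(P(2)/Q(2)) = 0.9587·log₂(0.9587/0.7459) = 0.34714

D_KL(P||Q) = -0.10825 + 0.34714 = 0.23889 ≈ 0.2389 bits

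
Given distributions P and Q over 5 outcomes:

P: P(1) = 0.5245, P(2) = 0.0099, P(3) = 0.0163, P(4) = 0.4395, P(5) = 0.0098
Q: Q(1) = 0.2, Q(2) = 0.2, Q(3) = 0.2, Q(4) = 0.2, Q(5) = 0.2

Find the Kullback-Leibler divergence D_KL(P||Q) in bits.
1.0842 bits

D_KL(P||Q) = Σ P(x) log₂(P(x)/Q(x))

Computing term by term:
  P(1)·log₂(P(1)/Q(1)) = 0.5245·log₂(0.5245/0.2) = 0.72955
  P(2)·log₂(P(2)/Q(2)) = 0.0099·log₂(0.0099/0.2) = -0.04293
  P(3)·log₂(P(3)/Q(3)) = 0.0163·log₂(0.0163/0.2) = -0.05896
  P(4)·log₂(P(4)/Q(4)) = 0.4395·log₂(0.4395/0.2) = 0.49921
  P(5)·log₂(P(5)/Q(5)) = 0.0098·log₂(0.0098/0.2) = -0.04264

D_KL(P||Q) = 0.72955 - 0.04293 - 0.05896 + 0.49921 - 0.04264 = 1.08423 ≈ 1.0842 bits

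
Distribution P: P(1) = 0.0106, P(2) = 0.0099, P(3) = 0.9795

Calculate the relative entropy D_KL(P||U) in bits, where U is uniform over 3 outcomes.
1.4202 bits

U(i) = 1/3 for all i

D_KL(P||U) = Σ P(x) log₂(P(x) / (1/3))
           = Σ P(x) log₂(P(x)) + log₂(3)
           = log₂(3) - H(P)

H(P) = -Σ P(x) log₂(P(x)):
  -P(1)·log₂(P(1)) = -(0.0106)·log₂(0.0106) = 0.06953
  -P(2)·log₂(P(2)) = -(0.0099)·log₂(0.0099) = 0.06592
  -P(3)·log₂(P(3)) = -(0.9795)·log₂(0.9795) = 0.02927
H(P) = 0.06953 + 0.06592 + 0.02927 = 0.16472 bits

log₂(3) = 1.58496 bits

D_KL(P||U) = 1.58496 - 0.16472 = 1.42024 ≈ 1.4202 bits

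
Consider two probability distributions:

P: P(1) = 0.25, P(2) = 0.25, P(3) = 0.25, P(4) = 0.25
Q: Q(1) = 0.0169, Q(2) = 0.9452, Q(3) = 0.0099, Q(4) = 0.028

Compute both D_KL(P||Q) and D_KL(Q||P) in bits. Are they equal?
D_KL(P||Q) = 2.4462 bits, D_KL(Q||P) = 1.6133 bits. No, they are not equal.

D_KL(P||Q) = Σ P(x) log₂(P(x)/Q(x))

Computing term by term:
  P(1)·log₂(P(1)/Q(1)) = 0.25·log₂(0.25/0.0169) = 0.97171
  P(2)·log₂(P(2)/Q(2)) = 0.25·log₂(0.25/0.9452) = -0.47967
  P(3)·log₂(P(3)/Q(3)) = 0.25·log₂(0.25/0.0099) = 1.16459
  P(4)·log₂(P(4)/Q(4)) = 0.25·log₂(0.25/0.028) = 0.78961

D_KL(P||Q) = 0.97171 - 0.47967 + 1.16459 + 0.78961 = 2.44624 ≈ 2.4462 bits

D_KL(Q||P) = Σ Q(x) log₂(Q(x)/P(x))

Computing term by term:
  Q(1)·log₂(Q(1)/P(1)) = 0.0169·log₂(0.0169/0.25) = -0.06569
  Q(2)·log₂(Q(2)/P(2)) = 0.9452·log₂(0.9452/0.25) = 1.81355
  Q(3)·log₂(Q(3)/P(3)) = 0.0099·log₂(0.0099/0.25) = -0.04612
  Q(4)·log₂(Q(4)/P(4)) = 0.028·log₂(0.028/0.25) = -0.08844

D_KL(Q||P) = -0.06569 + 1.81355 - 0.04612 - 0.08844 = 1.61330 ≈ 1.6133 bits

These are NOT equal (difference: 0.8329 bits). KL divergence is asymmetric: D_KL(P||Q) ≠ D_KL(Q||P) in general.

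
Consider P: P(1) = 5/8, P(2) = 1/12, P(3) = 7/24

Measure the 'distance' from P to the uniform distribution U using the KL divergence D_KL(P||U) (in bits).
0.3440 bits

U(i) = 1/3 for all i

D_KL(P||U) = Σ P(x) log₂(P(x) / (1/3))
           = Σ P(x) log₂(P(x)) + log₂(3)
           = log₂(3) - H(P)

H(P) = -Σ P(x) log₂(P(x)):
  -P(1)·log₂(P(1)) = -(5/8)·log₂(5/8) = 0.42379
  -P(2)·log₂(P(2)) = -(1/12)·log₂(1/12) = 0.29875
  -P(3)·log₂(P(3)) = -(7/24)·log₂(7/24) = 0.51847
H(P) = 0.42379 + 0.29875 + 0.51847 = 1.24101 bits

log₂(3) = 1.58496 bits

D_KL(P||U) = 1.58496 - 1.24101 = 0.34395 ≈ 0.3440 bits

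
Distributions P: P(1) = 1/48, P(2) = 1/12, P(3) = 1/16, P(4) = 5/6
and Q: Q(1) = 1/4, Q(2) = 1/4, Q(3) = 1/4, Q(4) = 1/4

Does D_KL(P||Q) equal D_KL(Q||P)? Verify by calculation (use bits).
D_KL(P||Q) = 1.1157 bits, D_KL(Q||P) = 1.3582 bits. No — D_KL(P||Q) ≠ D_KL(Q||P) for this pair.

D_KL(P||Q) = Σ P(x) log₂(P(x)/Q(x))

Computing term by term:
  P(1)·log₂(P(1)/Q(1)) = (1/48)·log₂((1/48)/(1/4)) = -0.07469
  P(2)·log₂(P(2)/Q(2)) = (1/12)·log₂((1/12)/(1/4)) = -0.13208
  P(3)·log₂(P(3)/Q(3)) = (1/16)·log₂((1/16)/(1/4)) = -0.12500
  P(4)·log₂(P(4)/Q(4)) = (5/6)·log₂((5/6)/(1/4)) = 1.44747

D_KL(P||Q) = -0.07469 - 0.13208 - 0.12500 + 1.44747 = 1.11570 ≈ 1.1157 bits

D_KL(Q||P) = Σ Q(x) log₂(Q(x)/P(x))

Computing term by term:
  Q(1)·log₂(Q(1)/P(1)) = (1/4)·log₂((1/4)/(1/48)) = 0.89624
  Q(2)·log₂(Q(2)/P(2)) = (1/4)·log₂((1/4)/(1/12)) = 0.39624
  Q(3)·log₂(Q(3)/P(3)) = (1/4)·log₂((1/4)/(1/16)) = 0.50000
  Q(4)·log₂(Q(4)/P(4)) = (1/4)·log₂((1/4)/(5/6)) = -0.43424

D_KL(Q||P) = 0.89624 + 0.39624 + 0.50000 - 0.43424 = 1.35824 ≈ 1.3582 bits

These are NOT equal (difference: 0.2425 bits). KL divergence is asymmetric: D_KL(P||Q) ≠ D_KL(Q||P) in general.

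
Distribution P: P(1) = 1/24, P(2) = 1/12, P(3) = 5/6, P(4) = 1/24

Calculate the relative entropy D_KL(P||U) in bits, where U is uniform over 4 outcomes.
1.1000 bits

U(i) = 1/4 for all i

D_KL(P||U) = Σ P(x) log₂(P(x) / (1/4))
           = Σ P(x) log₂(P(x)) + log₂(4)
           = log₂(4) - H(P)

H(P) = -Σ P(x) log₂(P(x)):
  -P(1)·log₂(P(1)) = -(1/24)·log₂(1/24) = 0.19104
  -P(2)·log₂(P(2)) = -(1/12)·log₂(1/12) = 0.29875
  -P(3)·log₂(P(3)) = -(5/6)·log₂(5/6) = 0.21920
  -P(4)·log₂(P(4)) = -(1/24)·log₂(1/24) = 0.19104
H(P) = 0.19104 + 0.29875 + 0.21920 + 0.19104 = 0.90003 bits

log₂(4) = 2.00000 bits

D_KL(P||U) = 2.00000 - 0.90003 = 1.09997 ≈ 1.1000 bits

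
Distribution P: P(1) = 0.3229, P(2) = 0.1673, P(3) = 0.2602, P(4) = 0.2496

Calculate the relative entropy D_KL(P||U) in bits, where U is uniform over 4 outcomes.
0.0367 bits

U(i) = 1/4 for all i

D_KL(P||U) = Σ P(x) log₂(P(x) / (1/4))
           = Σ P(x) log₂(P(x)) + log₂(4)
           = log₂(4) - H(P)

H(P) = -Σ P(x) log₂(P(x)):
  -P(1)·log₂(P(1)) = -(0.3229)·log₂(0.3229) = 0.52660
  -P(2)·log₂(P(2)) = -(0.1673)·log₂(0.1673) = 0.43155
  -P(3)·log₂(P(3)) = -(0.2602)·log₂(0.2602) = 0.50539
  -P(4)·log₂(P(4)) = -(0.2496)·log₂(0.2496) = 0.49978
H(P) = 0.52660 + 0.43155 + 0.50539 + 0.49978 = 1.96332 bits

log₂(4) = 2.00000 bits

D_KL(P||U) = 2.00000 - 1.96332 = 0.03668 ≈ 0.0367 bits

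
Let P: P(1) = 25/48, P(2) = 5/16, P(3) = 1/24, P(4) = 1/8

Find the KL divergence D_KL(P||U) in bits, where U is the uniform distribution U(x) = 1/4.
0.4194 bits

U(i) = 1/4 for all i

D_KL(P||U) = Σ P(x) log₂(P(x) / (1/4))
           = Σ P(x) log₂(P(x)) + log₂(4)
           = log₂(4) - H(P)

H(P) = -Σ P(x) log₂(P(x)):
  -P(1)·log₂(P(1)) = -(25/48)·log₂(25/48) = 0.49016
  -P(2)·log₂(P(2)) = -(5/16)·log₂(5/16) = 0.52440
  -P(3)·log₂(P(3)) = -(1/24)·log₂(1/24) = 0.19104
  -P(4)·log₂(P(4)) = -(1/8)·log₂(1/8) = 0.37500
H(P) = 0.49016 + 0.52440 + 0.19104 + 0.37500 = 1.58060 bits

log₂(4) = 2.00000 bits

D_KL(P||U) = 2.00000 - 1.58060 = 0.41940 ≈ 0.4194 bits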